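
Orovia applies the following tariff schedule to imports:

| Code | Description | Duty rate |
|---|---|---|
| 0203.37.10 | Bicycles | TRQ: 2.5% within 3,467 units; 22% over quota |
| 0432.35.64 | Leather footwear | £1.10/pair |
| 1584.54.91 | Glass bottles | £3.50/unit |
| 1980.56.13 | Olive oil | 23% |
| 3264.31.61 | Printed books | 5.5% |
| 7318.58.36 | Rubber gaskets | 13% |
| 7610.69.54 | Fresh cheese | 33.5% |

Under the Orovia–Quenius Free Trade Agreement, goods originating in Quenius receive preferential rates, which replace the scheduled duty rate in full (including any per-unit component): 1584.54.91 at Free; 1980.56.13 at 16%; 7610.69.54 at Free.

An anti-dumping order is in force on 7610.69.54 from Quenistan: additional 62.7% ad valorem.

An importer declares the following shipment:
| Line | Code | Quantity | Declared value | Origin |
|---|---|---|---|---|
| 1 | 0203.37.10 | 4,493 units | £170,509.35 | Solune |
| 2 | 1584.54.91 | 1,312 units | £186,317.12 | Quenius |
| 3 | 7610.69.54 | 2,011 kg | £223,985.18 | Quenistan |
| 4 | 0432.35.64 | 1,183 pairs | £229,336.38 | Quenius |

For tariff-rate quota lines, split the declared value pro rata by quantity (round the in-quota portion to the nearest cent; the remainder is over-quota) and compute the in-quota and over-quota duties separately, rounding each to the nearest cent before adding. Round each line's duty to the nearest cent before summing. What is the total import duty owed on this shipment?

Line 1 (0203.37.10, Solune, 4,493 units, £170,509.35):
Code 0203.37.10 is under a tariff-rate quota (threshold 3,467 units). In-quota: 3,467 units at 2.5%; over-quota: 1,026 units at 22%.
Pro-rata value split: in-quota = £170,509.35 × 3,467/4,493 = £131,572.65; over-quota = £170,509.35 − £131,572.65 = £38,936.70.
In-quota duty = £131,572.65 × 2.5% = £3,289.32. Over-quota duty = £38,936.70 × 22% = £8,566.07.
Line duty = £3,289.32 + £8,566.07 = £11,855.39.
Line 2 (1584.54.91, Quenius, 1,312 units, £186,317.12):
Base rate for 1584.54.91 is £3.50/unit.
Origin Quenius qualifies under the Orovia–Quenius agreement and 1584.54.91 is covered: preferential rate Free applies instead.
Duty = £186,317.12 × 0% = £0.00.
Line 3 (7610.69.54, Quenistan, 2,011 kg, £223,985.18):
Base rate for 7610.69.54 is 33.5%.
7610.69.54 has an FTA preferential rate, but origin Quenistan is not Quenius; base rate stands.
Additional duty on 7610.69.54 from Quenistan: +62.7%. Applied ad valorem rate: 33.5% + 62.7% = 96.2%.
Duty = £223,985.18 × 96.2% = £215,473.74.
Line 4 (0432.35.64, Quenius, 1,183 pairs, £229,336.38):
Base rate for 0432.35.64 is £1.10/pair.
Origin Quenius is the FTA partner but 0432.35.64 is not on the preference list; base rate stands.
Duty = 1,183 × £1.10 = £1,301.30.
Total = £11,855.39 + £0.00 + £215,473.74 + £1,301.30 = £228,630.43.

£228,630.43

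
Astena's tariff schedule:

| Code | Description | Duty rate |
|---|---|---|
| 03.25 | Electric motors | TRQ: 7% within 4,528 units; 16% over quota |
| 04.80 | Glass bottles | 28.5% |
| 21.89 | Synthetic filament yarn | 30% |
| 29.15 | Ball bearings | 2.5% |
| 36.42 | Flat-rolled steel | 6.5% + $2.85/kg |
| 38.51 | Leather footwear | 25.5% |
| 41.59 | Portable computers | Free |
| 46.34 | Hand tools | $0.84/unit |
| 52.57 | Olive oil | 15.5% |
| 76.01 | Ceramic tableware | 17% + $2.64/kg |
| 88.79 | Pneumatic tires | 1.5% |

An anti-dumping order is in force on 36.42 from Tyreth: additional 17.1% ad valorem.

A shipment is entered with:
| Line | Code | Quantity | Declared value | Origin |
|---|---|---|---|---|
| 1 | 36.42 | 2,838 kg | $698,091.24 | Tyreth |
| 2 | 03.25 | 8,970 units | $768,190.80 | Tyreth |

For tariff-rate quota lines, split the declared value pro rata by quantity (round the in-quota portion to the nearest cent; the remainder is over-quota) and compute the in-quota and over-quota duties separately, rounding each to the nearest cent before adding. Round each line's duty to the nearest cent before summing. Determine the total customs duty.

Line 1 (36.42, Tyreth, 2,838 kg, $698,091.24):
Base rate for 36.42 is 6.5% + $2.85/kg.
Additional duty on 36.42 from Tyreth: +17.1%. Applied ad valorem rate: 6.5% + 17.1% = 23.6%.
Duty = $698,091.24 × 23.6% + 2,838 × $2.85 = $172,837.83.
Line 2 (03.25, Tyreth, 8,970 units, $768,190.80):
Code 03.25 is under a tariff-rate quota (threshold 4,528 units). In-quota: 4,528 units at 7%; over-quota: 4,442 units at 16%.
Pro-rata value split: in-quota = $768,190.80 × 4,528/8,970 = $387,777.92; over-quota = $768,190.80 − $387,777.92 = $380,412.88.
In-quota duty = $387,777.92 × 7% = $27,144.45. Over-quota duty = $380,412.88 × 16% = $60,866.06.
Line duty = $27,144.45 + $60,866.06 = $88,010.51.
Total = $172,837.83 + $88,010.51 = $260,848.34.

$260,848.34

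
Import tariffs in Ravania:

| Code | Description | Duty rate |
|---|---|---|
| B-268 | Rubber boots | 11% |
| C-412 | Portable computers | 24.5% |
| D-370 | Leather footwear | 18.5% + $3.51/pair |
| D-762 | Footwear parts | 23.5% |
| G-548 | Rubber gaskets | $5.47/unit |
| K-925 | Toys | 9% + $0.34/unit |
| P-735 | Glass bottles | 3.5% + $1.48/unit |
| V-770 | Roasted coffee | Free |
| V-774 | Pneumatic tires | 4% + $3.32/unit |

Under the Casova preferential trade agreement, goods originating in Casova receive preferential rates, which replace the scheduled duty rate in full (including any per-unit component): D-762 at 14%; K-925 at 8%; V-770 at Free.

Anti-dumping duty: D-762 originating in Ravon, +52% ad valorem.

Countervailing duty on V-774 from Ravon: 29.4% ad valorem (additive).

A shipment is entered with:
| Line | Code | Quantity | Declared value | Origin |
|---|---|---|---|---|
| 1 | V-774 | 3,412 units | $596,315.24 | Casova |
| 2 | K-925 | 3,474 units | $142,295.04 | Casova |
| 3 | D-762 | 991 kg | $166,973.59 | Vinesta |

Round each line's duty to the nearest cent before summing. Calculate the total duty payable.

$85,802.84

Line 1 (V-774, Casova, 3,412 units, $596,315.24):
Base rate for V-774 is 4% + $3.32/unit.
Origin Casova is the FTA partner but V-774 is not on the preference list; base rate stands.
The additional-duty order on V-774 targets Ravon, not Casova; it does not apply.
Duty = $596,315.24 × 4% + 3,412 × $3.32 = $35,180.45.
Line 2 (K-925, Casova, 3,474 units, $142,295.04):
Base rate for K-925 is 9% + $0.34/unit.
Origin Casova qualifies under the Ravania–Casova agreement and K-925 is covered: preferential rate 8% applies instead.
Duty = $142,295.04 × 8% = $11,383.60.
Line 3 (D-762, Vinesta, 991 kg, $166,973.59):
Base rate for D-762 is 23.5%.
D-762 has an FTA preferential rate, but origin Vinesta is not Casova; base rate stands.
The additional-duty order on D-762 targets Ravon, not Vinesta; it does not apply.
Duty = $166,973.59 × 23.5% = $39,238.79.
Total = $35,180.45 + $11,383.60 + $39,238.79 = $85,802.84.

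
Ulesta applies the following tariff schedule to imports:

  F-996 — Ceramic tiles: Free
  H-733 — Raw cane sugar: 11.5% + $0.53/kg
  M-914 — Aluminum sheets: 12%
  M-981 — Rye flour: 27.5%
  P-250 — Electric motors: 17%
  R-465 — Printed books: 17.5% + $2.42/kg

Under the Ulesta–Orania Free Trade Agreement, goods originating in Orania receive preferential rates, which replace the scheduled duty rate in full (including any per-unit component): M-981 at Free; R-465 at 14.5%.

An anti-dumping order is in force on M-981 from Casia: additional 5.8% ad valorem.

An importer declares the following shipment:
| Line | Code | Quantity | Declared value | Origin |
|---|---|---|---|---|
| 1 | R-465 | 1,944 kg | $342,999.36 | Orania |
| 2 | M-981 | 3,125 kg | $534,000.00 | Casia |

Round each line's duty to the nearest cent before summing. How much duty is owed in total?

Line 1 (R-465, Orania, 1,944 kg, $342,999.36):
Base rate for R-465 is 17.5% + $2.42/kg.
Origin Orania qualifies under the Ulesta–Orania agreement and R-465 is covered: preferential rate 14.5% applies instead.
Duty = $342,999.36 × 14.5% = $49,734.91.
Line 2 (M-981, Casia, 3,125 kg, $534,000.00):
Base rate for M-981 is 27.5%.
M-981 has an FTA preferential rate, but origin Casia is not Orania; base rate stands.
Additional duty on M-981 from Casia: +5.8%. Applied ad valorem rate: 27.5% + 5.8% = 33.3%.
Duty = $534,000.00 × 33.3% = $177,822.00.
Total = $49,734.91 + $177,822.00 = $227,556.91.

$227,556.91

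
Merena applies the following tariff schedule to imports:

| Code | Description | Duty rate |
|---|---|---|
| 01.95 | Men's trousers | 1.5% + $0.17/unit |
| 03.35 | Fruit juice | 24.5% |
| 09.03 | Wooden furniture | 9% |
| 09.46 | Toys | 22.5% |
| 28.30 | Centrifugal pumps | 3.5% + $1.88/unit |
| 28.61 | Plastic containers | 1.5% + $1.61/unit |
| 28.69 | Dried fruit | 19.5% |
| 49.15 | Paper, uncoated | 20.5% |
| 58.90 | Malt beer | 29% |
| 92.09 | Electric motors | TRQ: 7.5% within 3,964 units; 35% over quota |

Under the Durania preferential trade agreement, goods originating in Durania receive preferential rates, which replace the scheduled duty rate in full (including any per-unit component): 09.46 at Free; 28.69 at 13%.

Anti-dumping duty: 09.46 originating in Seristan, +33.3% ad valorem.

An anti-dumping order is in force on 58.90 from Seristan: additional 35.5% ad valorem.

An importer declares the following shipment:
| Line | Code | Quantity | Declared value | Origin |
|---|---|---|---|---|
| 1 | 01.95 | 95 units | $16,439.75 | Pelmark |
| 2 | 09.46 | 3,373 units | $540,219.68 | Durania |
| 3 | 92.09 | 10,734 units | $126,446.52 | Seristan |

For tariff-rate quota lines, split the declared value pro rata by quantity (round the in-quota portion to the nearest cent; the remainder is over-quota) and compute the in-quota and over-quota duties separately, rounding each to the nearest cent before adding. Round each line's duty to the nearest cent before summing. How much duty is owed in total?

Line 1 (01.95, Pelmark, 95 units, $16,439.75):
Base rate for 01.95 is 1.5% + $0.17/unit.
Duty = $16,439.75 × 1.5% + 95 × $0.17 = $262.75.
Line 2 (09.46, Durania, 3,373 units, $540,219.68):
Base rate for 09.46 is 22.5%.
Origin Durania qualifies under the Merena–Durania agreement and 09.46 is covered: preferential rate Free applies instead.
The additional-duty order on 09.46 targets Seristan, not Durania; it does not apply.
Duty = $540,219.68 × 0% = $0.00.
Line 3 (92.09, Seristan, 10,734 units, $126,446.52):
Code 92.09 is under a tariff-rate quota (threshold 3,964 units). In-quota: 3,964 units at 7.5%; over-quota: 6,770 units at 35%.
Pro-rata value split: in-quota = $126,446.52 × 3,964/10,734 = $46,695.92; over-quota = $126,446.52 − $46,695.92 = $79,750.60.
In-quota duty = $46,695.92 × 7.5% = $3,502.19. Over-quota duty = $79,750.60 × 35% = $27,912.71.
Line duty = $3,502.19 + $27,912.71 = $31,414.90.
Total = $262.75 + $0.00 + $31,414.90 = $31,677.65.

$31,677.65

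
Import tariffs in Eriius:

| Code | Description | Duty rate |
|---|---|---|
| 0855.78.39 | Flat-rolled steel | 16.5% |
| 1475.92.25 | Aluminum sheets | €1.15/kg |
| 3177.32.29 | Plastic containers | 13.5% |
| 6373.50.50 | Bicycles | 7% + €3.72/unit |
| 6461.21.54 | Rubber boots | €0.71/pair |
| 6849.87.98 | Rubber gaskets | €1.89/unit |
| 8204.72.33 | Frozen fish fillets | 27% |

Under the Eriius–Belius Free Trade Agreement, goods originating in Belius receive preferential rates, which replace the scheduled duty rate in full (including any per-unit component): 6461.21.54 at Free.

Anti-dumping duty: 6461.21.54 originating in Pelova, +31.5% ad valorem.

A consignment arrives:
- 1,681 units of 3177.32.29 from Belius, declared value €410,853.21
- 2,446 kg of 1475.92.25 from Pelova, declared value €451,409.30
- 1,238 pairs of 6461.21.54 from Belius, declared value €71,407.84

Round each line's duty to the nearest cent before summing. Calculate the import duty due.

Line 1 (3177.32.29, Belius, 1,681 units, €410,853.21):
Base rate for 3177.32.29 is 13.5%.
Origin Belius is the FTA partner but 3177.32.29 is not on the preference list; base rate stands.
Duty = €410,853.21 × 13.5% = €55,465.18.
Line 2 (1475.92.25, Pelova, 2,446 kg, €451,409.30):
Base rate for 1475.92.25 is €1.15/kg.
Duty = 2,446 × €1.15 = €2,812.90.
Line 3 (6461.21.54, Belius, 1,238 pairs, €71,407.84):
Base rate for 6461.21.54 is €0.71/pair.
Origin Belius qualifies under the Eriius–Belius agreement and 6461.21.54 is covered: preferential rate Free applies instead.
The additional-duty order on 6461.21.54 targets Pelova, not Belius; it does not apply.
Duty = €71,407.84 × 0% = €0.00.
Total = €55,465.18 + €2,812.90 + €0.00 = €58,278.08.

€58,278.08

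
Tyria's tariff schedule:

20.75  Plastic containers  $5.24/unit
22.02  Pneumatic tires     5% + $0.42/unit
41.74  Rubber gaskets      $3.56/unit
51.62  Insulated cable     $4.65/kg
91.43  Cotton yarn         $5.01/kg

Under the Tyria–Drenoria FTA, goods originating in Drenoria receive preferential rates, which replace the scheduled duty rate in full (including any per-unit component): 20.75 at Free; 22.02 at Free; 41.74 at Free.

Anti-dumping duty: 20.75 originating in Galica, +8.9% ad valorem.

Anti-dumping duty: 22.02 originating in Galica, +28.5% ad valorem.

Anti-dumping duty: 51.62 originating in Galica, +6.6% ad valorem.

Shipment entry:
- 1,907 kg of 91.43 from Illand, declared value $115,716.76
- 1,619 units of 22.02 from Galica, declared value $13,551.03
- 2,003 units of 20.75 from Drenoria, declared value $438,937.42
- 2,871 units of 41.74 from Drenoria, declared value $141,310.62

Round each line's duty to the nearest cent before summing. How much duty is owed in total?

$14,773.65

Line 1 (91.43, Illand, 1,907 kg, $115,716.76):
Base rate for 91.43 is $5.01/kg.
Duty = 1,907 × $5.01 = $9,554.07.
Line 2 (22.02, Galica, 1,619 units, $13,551.03):
Base rate for 22.02 is 5% + $0.42/unit.
22.02 has an FTA preferential rate, but origin Galica is not Drenoria; base rate stands.
Additional duty on 22.02 from Galica: +28.5%. Applied ad valorem rate: 5% + 28.5% = 33.5%.
Duty = $13,551.03 × 33.5% + 1,619 × $0.42 = $5,219.58.
Line 3 (20.75, Drenoria, 2,003 units, $438,937.42):
Base rate for 20.75 is $5.24/unit.
Origin Drenoria qualifies under the Tyria–Drenoria agreement and 20.75 is covered: preferential rate Free applies instead.
The additional-duty order on 20.75 targets Galica, not Drenoria; it does not apply.
Duty = $438,937.42 × 0% = $0.00.
Line 4 (41.74, Drenoria, 2,871 units, $141,310.62):
Base rate for 41.74 is $3.56/unit.
Origin Drenoria qualifies under the Tyria–Drenoria agreement and 41.74 is covered: preferential rate Free applies instead.
Duty = $141,310.62 × 0% = $0.00.
Total = $9,554.07 + $5,219.58 + $0.00 + $0.00 = $14,773.65.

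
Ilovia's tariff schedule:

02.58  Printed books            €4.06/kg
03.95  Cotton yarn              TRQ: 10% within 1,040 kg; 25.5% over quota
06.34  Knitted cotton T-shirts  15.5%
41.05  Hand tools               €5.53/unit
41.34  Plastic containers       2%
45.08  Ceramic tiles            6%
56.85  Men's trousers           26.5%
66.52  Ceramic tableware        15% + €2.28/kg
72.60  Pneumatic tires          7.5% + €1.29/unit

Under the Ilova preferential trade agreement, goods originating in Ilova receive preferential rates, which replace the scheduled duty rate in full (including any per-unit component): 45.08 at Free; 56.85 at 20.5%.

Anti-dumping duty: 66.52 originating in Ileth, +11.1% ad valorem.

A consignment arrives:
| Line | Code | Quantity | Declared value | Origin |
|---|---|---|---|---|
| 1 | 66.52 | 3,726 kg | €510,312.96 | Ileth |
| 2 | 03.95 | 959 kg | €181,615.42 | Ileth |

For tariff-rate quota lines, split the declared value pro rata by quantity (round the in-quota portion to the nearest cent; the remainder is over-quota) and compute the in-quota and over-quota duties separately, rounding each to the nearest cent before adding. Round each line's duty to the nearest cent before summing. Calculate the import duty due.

Line 1 (66.52, Ileth, 3,726 kg, €510,312.96):
Base rate for 66.52 is 15% + €2.28/kg.
Additional duty on 66.52 from Ileth: +11.1%. Applied ad valorem rate: 15% + 11.1% = 26.1%.
Duty = €510,312.96 × 26.1% + 3,726 × €2.28 = €141,686.96.
Line 2 (03.95, Ileth, 959 kg, €181,615.42):
Code 03.95 is under a tariff-rate quota (threshold 1,040 kg). Quantity 959 kg is within the quota, so the in-quota rate 10% applies to the full value.
Duty = €181,615.42 × 10% = €18,161.54.
Total = €141,686.96 + €18,161.54 = €159,848.50.

€159,848.50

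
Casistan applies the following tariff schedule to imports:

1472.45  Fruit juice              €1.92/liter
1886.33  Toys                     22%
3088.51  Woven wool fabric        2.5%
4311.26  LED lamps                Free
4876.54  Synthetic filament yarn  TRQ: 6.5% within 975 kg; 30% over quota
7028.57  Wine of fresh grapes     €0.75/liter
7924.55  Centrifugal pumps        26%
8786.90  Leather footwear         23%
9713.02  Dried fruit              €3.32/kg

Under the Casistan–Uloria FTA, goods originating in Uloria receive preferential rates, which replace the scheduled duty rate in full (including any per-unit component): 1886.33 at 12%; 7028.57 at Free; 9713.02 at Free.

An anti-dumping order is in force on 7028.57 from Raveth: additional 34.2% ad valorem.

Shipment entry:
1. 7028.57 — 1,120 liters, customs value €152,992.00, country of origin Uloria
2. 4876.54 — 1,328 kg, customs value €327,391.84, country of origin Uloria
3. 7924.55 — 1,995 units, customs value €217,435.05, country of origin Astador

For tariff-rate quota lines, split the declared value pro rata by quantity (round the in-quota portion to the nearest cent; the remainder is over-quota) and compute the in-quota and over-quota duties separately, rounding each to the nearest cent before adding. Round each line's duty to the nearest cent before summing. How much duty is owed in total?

Line 1 (7028.57, Uloria, 1,120 liters, €152,992.00):
Base rate for 7028.57 is €0.75/liter.
Origin Uloria qualifies under the Casistan–Uloria agreement and 7028.57 is covered: preferential rate Free applies instead.
The additional-duty order on 7028.57 targets Raveth, not Uloria; it does not apply.
Duty = €152,992.00 × 0% = €0.00.
Line 2 (4876.54, Uloria, 1,328 kg, €327,391.84):
Code 4876.54 is under a tariff-rate quota (threshold 975 kg). In-quota: 975 kg at 6.5%; over-quota: 353 kg at 30%.
Pro-rata value split: in-quota = €327,391.84 × 975/1,328 = €240,366.75; over-quota = €327,391.84 − €240,366.75 = €87,025.09.
In-quota duty = €240,366.75 × 6.5% = €15,623.84. Over-quota duty = €87,025.09 × 30% = €26,107.53.
Line duty = €15,623.84 + €26,107.53 = €41,731.37.
Line 3 (7924.55, Astador, 1,995 units, €217,435.05):
Base rate for 7924.55 is 26%.
Duty = €217,435.05 × 26% = €56,533.11.
Total = €0.00 + €41,731.37 + €56,533.11 = €98,264.48.

€98,264.48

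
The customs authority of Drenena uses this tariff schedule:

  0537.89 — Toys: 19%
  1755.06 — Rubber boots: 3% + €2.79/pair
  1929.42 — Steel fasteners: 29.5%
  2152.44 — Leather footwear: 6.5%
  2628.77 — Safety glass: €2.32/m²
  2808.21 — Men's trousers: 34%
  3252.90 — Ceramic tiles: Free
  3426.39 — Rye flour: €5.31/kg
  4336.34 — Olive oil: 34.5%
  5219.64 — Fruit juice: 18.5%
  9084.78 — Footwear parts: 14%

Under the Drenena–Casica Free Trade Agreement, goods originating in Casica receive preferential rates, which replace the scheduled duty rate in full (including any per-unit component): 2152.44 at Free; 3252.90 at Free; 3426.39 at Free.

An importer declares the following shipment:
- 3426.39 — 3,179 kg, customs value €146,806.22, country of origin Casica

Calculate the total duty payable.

€0.00

Line 1 (3426.39, Casica, 3,179 kg, €146,806.22):
Base rate for 3426.39 is €5.31/kg.
Origin Casica qualifies under the Drenena–Casica agreement and 3426.39 is covered: preferential rate Free applies instead.
Duty = €146,806.22 × 0% = €0.00.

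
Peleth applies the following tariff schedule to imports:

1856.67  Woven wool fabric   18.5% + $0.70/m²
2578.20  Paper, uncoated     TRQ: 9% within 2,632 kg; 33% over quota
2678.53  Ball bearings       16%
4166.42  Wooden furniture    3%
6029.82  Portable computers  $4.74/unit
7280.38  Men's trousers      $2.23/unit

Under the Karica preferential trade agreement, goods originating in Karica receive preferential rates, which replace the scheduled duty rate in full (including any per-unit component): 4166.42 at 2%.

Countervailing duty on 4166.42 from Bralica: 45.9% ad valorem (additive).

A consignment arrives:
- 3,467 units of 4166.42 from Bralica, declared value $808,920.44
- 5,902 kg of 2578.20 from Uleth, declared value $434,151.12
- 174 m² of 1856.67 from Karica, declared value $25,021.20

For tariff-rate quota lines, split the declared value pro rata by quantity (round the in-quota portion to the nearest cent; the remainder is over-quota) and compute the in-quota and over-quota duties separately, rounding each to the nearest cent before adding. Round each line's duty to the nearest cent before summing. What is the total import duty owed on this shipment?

Line 1 (4166.42, Bralica, 3,467 units, $808,920.44):
Base rate for 4166.42 is 3%.
4166.42 has an FTA preferential rate, but origin Bralica is not Karica; base rate stands.
Additional duty on 4166.42 from Bralica: +45.9%. Applied ad valorem rate: 3% + 45.9% = 48.9%.
Duty = $808,920.44 × 48.9% = $395,562.10.
Line 2 (2578.20, Uleth, 5,902 kg, $434,151.12):
Code 2578.20 is under a tariff-rate quota (threshold 2,632 kg). In-quota: 2,632 kg at 9%; over-quota: 3,270 kg at 33%.
Pro-rata value split: in-quota = $434,151.12 × 2,632/5,902 = $193,609.92; over-quota = $434,151.12 − $193,609.92 = $240,541.20.
In-quota duty = $193,609.92 × 9% = $17,424.89. Over-quota duty = $240,541.20 × 33% = $79,378.60.
Line duty = $17,424.89 + $79,378.60 = $96,803.49.
Line 3 (1856.67, Karica, 174 m², $25,021.20):
Base rate for 1856.67 is 18.5% + $0.70/m².
Origin Karica is the FTA partner but 1856.67 is not on the preference list; base rate stands.
Duty = $25,021.20 × 18.5% + 174 × $0.70 = $4,750.72.
Total = $395,562.10 + $96,803.49 + $4,750.72 = $497,116.31.

$497,116.31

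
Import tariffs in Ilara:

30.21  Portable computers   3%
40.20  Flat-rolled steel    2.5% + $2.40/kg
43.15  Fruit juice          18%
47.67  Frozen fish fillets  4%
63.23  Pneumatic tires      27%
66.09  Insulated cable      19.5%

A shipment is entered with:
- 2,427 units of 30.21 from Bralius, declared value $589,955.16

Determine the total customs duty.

$17,698.65

Line 1 (30.21, Bralius, 2,427 units, $589,955.16):
Base rate for 30.21 is 3%.
Duty = $589,955.16 × 3% = $17,698.65.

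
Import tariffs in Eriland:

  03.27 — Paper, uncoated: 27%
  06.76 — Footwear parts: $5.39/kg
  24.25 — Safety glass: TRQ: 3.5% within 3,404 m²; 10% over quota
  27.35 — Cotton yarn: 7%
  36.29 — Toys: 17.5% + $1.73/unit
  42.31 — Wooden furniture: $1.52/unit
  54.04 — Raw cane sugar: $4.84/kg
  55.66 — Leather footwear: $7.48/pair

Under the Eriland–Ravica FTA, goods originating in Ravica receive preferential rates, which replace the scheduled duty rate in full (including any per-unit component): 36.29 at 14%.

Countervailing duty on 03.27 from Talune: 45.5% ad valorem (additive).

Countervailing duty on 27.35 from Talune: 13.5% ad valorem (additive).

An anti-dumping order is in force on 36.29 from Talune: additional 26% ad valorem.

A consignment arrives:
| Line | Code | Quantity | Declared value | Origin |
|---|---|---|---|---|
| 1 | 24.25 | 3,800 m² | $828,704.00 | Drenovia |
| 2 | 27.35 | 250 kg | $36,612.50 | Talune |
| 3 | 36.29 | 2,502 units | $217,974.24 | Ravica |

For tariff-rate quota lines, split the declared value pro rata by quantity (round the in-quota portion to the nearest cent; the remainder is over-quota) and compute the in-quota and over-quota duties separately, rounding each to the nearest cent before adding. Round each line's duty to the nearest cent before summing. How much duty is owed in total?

$72,639.97

Line 1 (24.25, Drenovia, 3,800 m², $828,704.00):
Code 24.25 is under a tariff-rate quota (threshold 3,404 m²). In-quota: 3,404 m² at 3.5%; over-quota: 396 m² at 10%.
Pro-rata value split: in-quota = $828,704.00 × 3,404/3,800 = $742,344.32; over-quota = $828,704.00 − $742,344.32 = $86,359.68.
In-quota duty = $742,344.32 × 3.5% = $25,982.05. Over-quota duty = $86,359.68 × 10% = $8,635.97.
Line duty = $25,982.05 + $8,635.97 = $34,618.02.
Line 2 (27.35, Talune, 250 kg, $36,612.50):
Base rate for 27.35 is 7%.
Additional duty on 27.35 from Talune: +13.5%. Applied ad valorem rate: 7% + 13.5% = 20.5%.
Duty = $36,612.50 × 20.5% = $7,505.56.
Line 3 (36.29, Ravica, 2,502 units, $217,974.24):
Base rate for 36.29 is 17.5% + $1.73/unit.
Origin Ravica qualifies under the Eriland–Ravica agreement and 36.29 is covered: preferential rate 14% applies instead.
The additional-duty order on 36.29 targets Talune, not Ravica; it does not apply.
Duty = $217,974.24 × 14% = $30,516.39.
Total = $34,618.02 + $7,505.56 + $30,516.39 = $72,639.97.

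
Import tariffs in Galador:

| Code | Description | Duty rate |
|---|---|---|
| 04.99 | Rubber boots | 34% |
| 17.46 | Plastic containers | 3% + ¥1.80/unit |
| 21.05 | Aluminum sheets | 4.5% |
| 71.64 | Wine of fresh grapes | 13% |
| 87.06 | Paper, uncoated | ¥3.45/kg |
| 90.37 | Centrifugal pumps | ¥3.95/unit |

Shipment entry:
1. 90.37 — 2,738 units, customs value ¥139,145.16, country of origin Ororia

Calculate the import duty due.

Line 1 (90.37, Ororia, 2,738 units, ¥139,145.16):
Base rate for 90.37 is ¥3.95/unit.
Duty = 2,738 × ¥3.95 = ¥10,815.10.

¥10,815.10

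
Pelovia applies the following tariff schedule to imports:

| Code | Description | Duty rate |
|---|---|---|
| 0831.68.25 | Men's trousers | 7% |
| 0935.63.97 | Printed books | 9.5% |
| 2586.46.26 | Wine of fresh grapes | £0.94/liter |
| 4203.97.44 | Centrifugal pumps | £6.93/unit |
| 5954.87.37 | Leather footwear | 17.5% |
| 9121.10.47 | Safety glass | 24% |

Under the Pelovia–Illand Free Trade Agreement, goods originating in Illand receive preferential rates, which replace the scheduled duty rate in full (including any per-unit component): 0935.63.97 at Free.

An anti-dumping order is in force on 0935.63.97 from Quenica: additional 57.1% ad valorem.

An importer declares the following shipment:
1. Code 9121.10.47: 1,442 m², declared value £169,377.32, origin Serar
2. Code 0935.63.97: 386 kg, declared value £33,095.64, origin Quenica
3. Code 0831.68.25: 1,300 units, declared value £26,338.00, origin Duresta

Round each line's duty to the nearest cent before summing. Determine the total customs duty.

£64,535.92

Line 1 (9121.10.47, Serar, 1,442 m², £169,377.32):
Base rate for 9121.10.47 is 24%.
Duty = £169,377.32 × 24% = £40,650.56.
Line 2 (0935.63.97, Quenica, 386 kg, £33,095.64):
Base rate for 0935.63.97 is 9.5%.
0935.63.97 has an FTA preferential rate, but origin Quenica is not Illand; base rate stands.
Additional duty on 0935.63.97 from Quenica: +57.1%. Applied ad valorem rate: 9.5% + 57.1% = 66.6%.
Duty = £33,095.64 × 66.6% = £22,041.70.
Line 3 (0831.68.25, Duresta, 1,300 units, £26,338.00):
Base rate for 0831.68.25 is 7%.
Duty = £26,338.00 × 7% = £1,843.66.
Total = £40,650.56 + £22,041.70 + £1,843.66 = £64,535.92.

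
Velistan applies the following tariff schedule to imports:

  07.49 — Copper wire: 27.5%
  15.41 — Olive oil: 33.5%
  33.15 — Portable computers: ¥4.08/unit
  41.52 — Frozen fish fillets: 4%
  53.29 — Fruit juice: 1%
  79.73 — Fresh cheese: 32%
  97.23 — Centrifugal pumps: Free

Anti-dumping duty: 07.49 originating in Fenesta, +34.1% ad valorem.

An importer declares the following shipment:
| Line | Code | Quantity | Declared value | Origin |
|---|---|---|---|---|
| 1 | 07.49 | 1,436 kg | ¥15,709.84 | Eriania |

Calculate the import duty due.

Line 1 (07.49, Eriania, 1,436 kg, ¥15,709.84):
Base rate for 07.49 is 27.5%.
The additional-duty order on 07.49 targets Fenesta, not Eriania; it does not apply.
Duty = ¥15,709.84 × 27.5% = ¥4,320.21.

¥4,320.21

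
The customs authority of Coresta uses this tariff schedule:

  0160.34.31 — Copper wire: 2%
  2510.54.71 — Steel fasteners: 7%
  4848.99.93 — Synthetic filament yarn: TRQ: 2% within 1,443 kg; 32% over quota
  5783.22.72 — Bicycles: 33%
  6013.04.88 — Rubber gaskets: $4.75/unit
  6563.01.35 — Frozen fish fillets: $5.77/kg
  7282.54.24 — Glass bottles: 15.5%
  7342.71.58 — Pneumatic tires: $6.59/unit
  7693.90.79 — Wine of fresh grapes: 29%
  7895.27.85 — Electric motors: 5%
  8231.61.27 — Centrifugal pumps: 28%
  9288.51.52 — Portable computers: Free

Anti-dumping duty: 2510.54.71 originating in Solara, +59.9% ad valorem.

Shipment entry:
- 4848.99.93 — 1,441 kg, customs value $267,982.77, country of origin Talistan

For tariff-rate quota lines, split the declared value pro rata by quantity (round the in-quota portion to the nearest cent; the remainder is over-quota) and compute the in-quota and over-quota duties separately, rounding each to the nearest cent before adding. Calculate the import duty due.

Line 1 (4848.99.93, Talistan, 1,441 kg, $267,982.77):
Code 4848.99.93 is under a tariff-rate quota (threshold 1,443 kg). Quantity 1,441 kg is within the quota, so the in-quota rate 2% applies to the full value.
Duty = $267,982.77 × 2% = $5,359.66.

$5,359.66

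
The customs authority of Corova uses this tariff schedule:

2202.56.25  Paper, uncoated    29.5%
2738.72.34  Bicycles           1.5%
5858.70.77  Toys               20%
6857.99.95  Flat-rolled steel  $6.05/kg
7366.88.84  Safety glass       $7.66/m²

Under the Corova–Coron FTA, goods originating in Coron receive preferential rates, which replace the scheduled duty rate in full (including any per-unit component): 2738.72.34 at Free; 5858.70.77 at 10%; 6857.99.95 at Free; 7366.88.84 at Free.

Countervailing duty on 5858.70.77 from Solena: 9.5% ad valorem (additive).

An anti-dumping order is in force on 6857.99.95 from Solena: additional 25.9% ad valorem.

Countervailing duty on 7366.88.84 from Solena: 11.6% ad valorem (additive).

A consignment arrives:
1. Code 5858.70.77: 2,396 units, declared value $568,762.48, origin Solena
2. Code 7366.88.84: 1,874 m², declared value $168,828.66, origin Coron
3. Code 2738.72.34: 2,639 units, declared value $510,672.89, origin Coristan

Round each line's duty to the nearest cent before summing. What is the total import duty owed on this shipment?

$175,445.02

Line 1 (5858.70.77, Solena, 2,396 units, $568,762.48):
Base rate for 5858.70.77 is 20%.
5858.70.77 has an FTA preferential rate, but origin Solena is not Coron; base rate stands.
Additional duty on 5858.70.77 from Solena: +9.5%. Applied ad valorem rate: 20% + 9.5% = 29.5%.
Duty = $568,762.48 × 29.5% = $167,784.93.
Line 2 (7366.88.84, Coron, 1,874 m², $168,828.66):
Base rate for 7366.88.84 is $7.66/m².
Origin Coron qualifies under the Corova–Coron agreement and 7366.88.84 is covered: preferential rate Free applies instead.
The additional-duty order on 7366.88.84 targets Solena, not Coron; it does not apply.
Duty = $168,828.66 × 0% = $0.00.
Line 3 (2738.72.34, Coristan, 2,639 units, $510,672.89):
Base rate for 2738.72.34 is 1.5%.
2738.72.34 has an FTA preferential rate, but origin Coristan is not Coron; base rate stands.
Duty = $510,672.89 × 1.5% = $7,660.09.
Total = $167,784.93 + $0.00 + $7,660.09 = $175,445.02.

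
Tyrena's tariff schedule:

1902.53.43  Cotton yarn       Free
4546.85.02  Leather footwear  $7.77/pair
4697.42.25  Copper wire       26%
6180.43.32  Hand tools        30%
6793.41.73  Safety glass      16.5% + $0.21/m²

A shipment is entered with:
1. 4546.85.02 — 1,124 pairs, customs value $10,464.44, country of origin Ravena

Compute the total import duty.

$8,733.48

Line 1 (4546.85.02, Ravena, 1,124 pairs, $10,464.44):
Base rate for 4546.85.02 is $7.77/pair.
Duty = 1,124 × $7.77 = $8,733.48.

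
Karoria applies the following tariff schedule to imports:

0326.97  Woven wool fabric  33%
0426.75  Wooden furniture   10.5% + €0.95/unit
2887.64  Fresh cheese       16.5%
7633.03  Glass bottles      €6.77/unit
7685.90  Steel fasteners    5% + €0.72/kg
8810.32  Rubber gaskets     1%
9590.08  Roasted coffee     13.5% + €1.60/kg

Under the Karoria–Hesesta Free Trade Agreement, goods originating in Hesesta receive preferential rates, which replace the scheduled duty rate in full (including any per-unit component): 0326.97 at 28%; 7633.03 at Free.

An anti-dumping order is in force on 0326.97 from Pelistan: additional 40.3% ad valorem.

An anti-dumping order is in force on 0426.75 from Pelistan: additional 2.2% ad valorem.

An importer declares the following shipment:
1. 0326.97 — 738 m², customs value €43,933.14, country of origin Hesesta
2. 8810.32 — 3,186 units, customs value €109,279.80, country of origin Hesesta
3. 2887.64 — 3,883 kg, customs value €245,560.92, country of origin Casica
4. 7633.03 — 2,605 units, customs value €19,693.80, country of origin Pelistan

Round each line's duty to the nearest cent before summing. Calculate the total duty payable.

€71,547.48

Line 1 (0326.97, Hesesta, 738 m², €43,933.14):
Base rate for 0326.97 is 33%.
Origin Hesesta qualifies under the Karoria–Hesesta agreement and 0326.97 is covered: preferential rate 28% applies instead.
The additional-duty order on 0326.97 targets Pelistan, not Hesesta; it does not apply.
Duty = €43,933.14 × 28% = €12,301.28.
Line 2 (8810.32, Hesesta, 3,186 units, €109,279.80):
Base rate for 8810.32 is 1%.
Origin Hesesta is the FTA partner but 8810.32 is not on the preference list; base rate stands.
Duty = €109,279.80 × 1% = €1,092.80.
Line 3 (2887.64, Casica, 3,883 kg, €245,560.92):
Base rate for 2887.64 is 16.5%.
Duty = €245,560.92 × 16.5% = €40,517.55.
Line 4 (7633.03, Pelistan, 2,605 units, €19,693.80):
Base rate for 7633.03 is €6.77/unit.
7633.03 has an FTA preferential rate, but origin Pelistan is not Hesesta; base rate stands.
Duty = 2,605 × €6.77 = €17,635.85.
Total = €12,301.28 + €1,092.80 + €40,517.55 + €17,635.85 = €71,547.48.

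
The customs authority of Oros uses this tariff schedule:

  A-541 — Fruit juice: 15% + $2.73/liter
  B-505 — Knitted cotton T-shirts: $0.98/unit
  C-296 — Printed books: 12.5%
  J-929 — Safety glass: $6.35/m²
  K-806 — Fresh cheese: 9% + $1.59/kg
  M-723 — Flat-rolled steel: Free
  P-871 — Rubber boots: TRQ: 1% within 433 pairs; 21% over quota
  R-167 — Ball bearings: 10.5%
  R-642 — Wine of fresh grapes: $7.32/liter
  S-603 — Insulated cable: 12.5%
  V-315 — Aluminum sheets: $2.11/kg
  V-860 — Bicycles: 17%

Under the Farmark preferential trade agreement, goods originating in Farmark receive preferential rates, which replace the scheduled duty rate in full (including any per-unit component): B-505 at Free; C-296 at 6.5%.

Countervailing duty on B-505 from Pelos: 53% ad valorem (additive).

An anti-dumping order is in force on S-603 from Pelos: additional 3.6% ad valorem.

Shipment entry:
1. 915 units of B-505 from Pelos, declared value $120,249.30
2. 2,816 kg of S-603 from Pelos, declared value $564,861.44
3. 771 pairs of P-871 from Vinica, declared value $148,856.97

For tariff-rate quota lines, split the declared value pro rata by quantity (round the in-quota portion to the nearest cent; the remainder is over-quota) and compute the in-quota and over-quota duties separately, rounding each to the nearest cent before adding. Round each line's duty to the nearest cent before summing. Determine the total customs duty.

$170,111.62

Line 1 (B-505, Pelos, 915 units, $120,249.30):
Base rate for B-505 is $0.98/unit.
B-505 has an FTA preferential rate, but origin Pelos is not Farmark; base rate stands.
Additional duty on B-505 from Pelos: +53% ad valorem. Applied ad valorem rate = 53%.
Duty = $120,249.30 × 53% + 915 × $0.98 = $64,628.83.
Line 2 (S-603, Pelos, 2,816 kg, $564,861.44):
Base rate for S-603 is 12.5%.
Additional duty on S-603 from Pelos: +3.6%. Applied ad valorem rate: 12.5% + 3.6% = 16.1%.
Duty = $564,861.44 × 16.1% = $90,942.69.
Line 3 (P-871, Vinica, 771 pairs, $148,856.97):
Code P-871 is under a tariff-rate quota (threshold 433 pairs). In-quota: 433 pairs at 1%; over-quota: 338 pairs at 21%.
Pro-rata value split: in-quota = $148,856.97 × 433/771 = $83,599.31; over-quota = $148,856.97 − $83,599.31 = $65,257.66.
In-quota duty = $83,599.31 × 1% = $835.99. Over-quota duty = $65,257.66 × 21% = $13,704.11.
Line duty = $835.99 + $13,704.11 = $14,540.10.
Total = $64,628.83 + $90,942.69 + $14,540.10 = $170,111.62.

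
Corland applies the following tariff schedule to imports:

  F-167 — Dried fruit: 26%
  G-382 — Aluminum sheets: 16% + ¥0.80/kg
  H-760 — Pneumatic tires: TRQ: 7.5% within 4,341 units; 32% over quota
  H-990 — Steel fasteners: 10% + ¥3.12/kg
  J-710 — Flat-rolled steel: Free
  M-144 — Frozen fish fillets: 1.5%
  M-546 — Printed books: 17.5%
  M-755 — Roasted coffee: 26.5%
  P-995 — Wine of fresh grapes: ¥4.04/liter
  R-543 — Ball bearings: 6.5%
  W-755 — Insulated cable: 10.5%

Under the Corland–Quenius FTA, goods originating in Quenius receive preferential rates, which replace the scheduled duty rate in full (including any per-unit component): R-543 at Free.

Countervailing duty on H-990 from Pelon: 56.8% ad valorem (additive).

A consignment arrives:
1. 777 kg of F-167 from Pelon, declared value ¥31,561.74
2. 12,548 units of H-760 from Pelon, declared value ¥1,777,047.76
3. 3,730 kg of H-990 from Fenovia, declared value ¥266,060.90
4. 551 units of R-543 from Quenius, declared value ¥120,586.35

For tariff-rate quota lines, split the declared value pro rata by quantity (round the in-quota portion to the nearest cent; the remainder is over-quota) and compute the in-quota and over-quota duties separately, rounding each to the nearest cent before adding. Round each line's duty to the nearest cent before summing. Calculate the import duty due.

¥464,485.78

Line 1 (F-167, Pelon, 777 kg, ¥31,561.74):
Base rate for F-167 is 26%.
Duty = ¥31,561.74 × 26% = ¥8,206.05.
Line 2 (H-760, Pelon, 12,548 units, ¥1,777,047.76):
Code H-760 is under a tariff-rate quota (threshold 4,341 units). In-quota: 4,341 units at 7.5%; over-quota: 8,207 units at 32%.
Pro-rata value split: in-quota = ¥1,777,047.76 × 4,341/12,548 = ¥614,772.42; over-quota = ¥1,777,047.76 − ¥614,772.42 = ¥1,162,275.34.
In-quota duty = ¥614,772.42 × 7.5% = ¥46,107.93. Over-quota duty = ¥1,162,275.34 × 32% = ¥371,928.11.
Line duty = ¥46,107.93 + ¥371,928.11 = ¥418,036.04.
Line 3 (H-990, Fenovia, 3,730 kg, ¥266,060.90):
Base rate for H-990 is 10% + ¥3.12/kg.
The additional-duty order on H-990 targets Pelon, not Fenovia; it does not apply.
Duty = ¥266,060.90 × 10% + 3,730 × ¥3.12 = ¥38,243.69.
Line 4 (R-543, Quenius, 551 units, ¥120,586.35):
Base rate for R-543 is 6.5%.
Origin Quenius qualifies under the Corland–Quenius agreement and R-543 is covered: preferential rate Free applies instead.
Duty = ¥120,586.35 × 0% = ¥0.00.
Total = ¥8,206.05 + ¥418,036.04 + ¥38,243.69 + ¥0.00 = ¥464,485.78.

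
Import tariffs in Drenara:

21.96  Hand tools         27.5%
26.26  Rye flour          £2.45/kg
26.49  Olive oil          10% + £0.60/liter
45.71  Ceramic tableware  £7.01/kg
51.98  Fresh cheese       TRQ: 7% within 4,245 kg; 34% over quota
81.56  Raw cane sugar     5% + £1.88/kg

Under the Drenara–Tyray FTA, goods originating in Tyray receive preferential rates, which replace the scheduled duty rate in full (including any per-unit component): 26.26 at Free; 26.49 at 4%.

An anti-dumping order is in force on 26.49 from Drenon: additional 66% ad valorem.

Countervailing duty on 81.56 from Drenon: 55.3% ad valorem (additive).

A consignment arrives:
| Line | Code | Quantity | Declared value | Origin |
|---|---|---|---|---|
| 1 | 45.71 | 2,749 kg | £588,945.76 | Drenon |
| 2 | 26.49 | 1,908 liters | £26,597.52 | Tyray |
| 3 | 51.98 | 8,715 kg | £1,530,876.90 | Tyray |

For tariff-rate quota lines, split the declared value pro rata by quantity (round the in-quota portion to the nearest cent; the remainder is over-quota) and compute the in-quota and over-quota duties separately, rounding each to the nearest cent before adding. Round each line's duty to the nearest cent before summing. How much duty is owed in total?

Line 1 (45.71, Drenon, 2,749 kg, £588,945.76):
Base rate for 45.71 is £7.01/kg.
Duty = 2,749 × £7.01 = £19,270.49.
Line 2 (26.49, Tyray, 1,908 liters, £26,597.52):
Base rate for 26.49 is 10% + £0.60/liter.
Origin Tyray qualifies under the Drenara–Tyray agreement and 26.49 is covered: preferential rate 4% applies instead.
The additional-duty order on 26.49 targets Drenon, not Tyray; it does not apply.
Duty = £26,597.52 × 4% = £1,063.90.
Line 3 (51.98, Tyray, 8,715 kg, £1,530,876.90):
Code 51.98 is under a tariff-rate quota (threshold 4,245 kg). In-quota: 4,245 kg at 7%; over-quota: 4,470 kg at 34%.
Pro-rata value split: in-quota = £1,530,876.90 × 4,245/8,715 = £745,676.70; over-quota = £1,530,876.90 − £745,676.70 = £785,200.20.
In-quota duty = £745,676.70 × 7% = £52,197.37. Over-quota duty = £785,200.20 × 34% = £266,968.07.
Line duty = £52,197.37 + £266,968.07 = £319,165.44.
Total = £19,270.49 + £1,063.90 + £319,165.44 = £339,499.83.

£339,499.83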